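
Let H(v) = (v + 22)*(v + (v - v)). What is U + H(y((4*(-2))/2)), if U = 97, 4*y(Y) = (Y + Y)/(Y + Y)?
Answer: 1641/16 ≈ 102.56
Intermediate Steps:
y(Y) = 1/4 (y(Y) = ((Y + Y)/(Y + Y))/4 = ((2*Y)/((2*Y)))/4 = ((2*Y)*(1/(2*Y)))/4 = (1/4)*1 = 1/4)
H(v) = v*(22 + v) (H(v) = (22 + v)*(v + 0) = (22 + v)*v = v*(22 + v))
U + H(y((4*(-2))/2)) = 97 + (22 + 1/4)/4 = 97 + (1/4)*(89/4) = 97 + 89/16 = 1641/16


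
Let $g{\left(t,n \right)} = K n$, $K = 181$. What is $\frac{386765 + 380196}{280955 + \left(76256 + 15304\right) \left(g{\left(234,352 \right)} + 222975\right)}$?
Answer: $\frac{766961}{26249342675} \approx 2.9218 \cdot 10^{-5}$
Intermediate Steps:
$g{\left(t,n \right)} = 181 n$
$\frac{386765 + 380196}{280955 + \left(76256 + 15304\right) \left(g{\left(234,352 \right)} + 222975\right)} = \frac{386765 + 380196}{280955 + \left(76256 + 15304\right) \left(181 \cdot 352 + 222975\right)} = \frac{766961}{280955 + 91560 \left(63712 + 222975\right)} = \frac{766961}{280955 + 91560 \cdot 286687} = \frac{766961}{280955 + 26249061720} = \frac{766961}{26249342675}$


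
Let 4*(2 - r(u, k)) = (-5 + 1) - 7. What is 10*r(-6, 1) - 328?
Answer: -561/2 ≈ -280.50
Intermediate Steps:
r(u, k) = 19/4 (r(u, k) = 2 - ((-5 + 1) - 7)/4 = 2 - (-4 - 7)/4 = 2 - 1/4*(-11) = 2 + 11/4 = 19/4)
10*r(-6, 1) - 328 = 10*(19/4) - 328 = 95/2 - 328 = -561/2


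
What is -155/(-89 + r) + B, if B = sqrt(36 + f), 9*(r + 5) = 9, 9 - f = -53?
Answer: 5/3 + 7*sqrt(2) ≈ 11.566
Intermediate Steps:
f = 62 (f = 9 - 1*(-53) = 9 + 53 = 62)
r = -4 (r = -5 + (1/9)*9 = -5 + 1 = -4)
B = 7*sqrt(2) (B = sqrt(36 + 62) = sqrt(98) = 7*sqrt(2) ≈ 9.8995)
-155/(-89 + r) + B = -155/(-89 - 4) + 7*sqrt(2) = -155/(-93) + 7*sqrt(2) = -1/93*(-155) + 7*sqrt(2) = 5/3 + 7*sqrt(2)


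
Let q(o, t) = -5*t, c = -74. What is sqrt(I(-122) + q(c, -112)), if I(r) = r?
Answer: sqrt(438) ≈ 20.928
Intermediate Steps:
sqrt(I(-122) + q(c, -112)) = sqrt(-122 - 5*(-112)) = sqrt(-122 + 560) = sqrt(438)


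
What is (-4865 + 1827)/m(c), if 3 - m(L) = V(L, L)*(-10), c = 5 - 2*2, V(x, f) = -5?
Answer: 3038/47 ≈ 64.638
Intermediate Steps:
c = 1 (c = 5 - 4 = 1)
m(L) = -47 (m(L) = 3 - (-5)*(-10) = 3 - 1*50 = 3 - 50 = -47)
(-4865 + 1827)/m(c) = (-4865 + 1827)/(-47) = -3038*(-1/47) = 3038/47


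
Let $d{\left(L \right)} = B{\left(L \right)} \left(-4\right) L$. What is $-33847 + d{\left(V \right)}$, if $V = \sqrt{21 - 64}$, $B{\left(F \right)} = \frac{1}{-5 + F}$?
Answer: $- \frac{575442}{17} + \frac{5 i \sqrt{43}}{17} \approx -33850.0 + 1.9287 i$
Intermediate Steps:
$V = i \sqrt{43}$ ($V = \sqrt{-43} = i \sqrt{43} \approx 6.5574 i$)
$d{\left(L \right)} = - \frac{4 L}{-5 + L}$ ($d{\left(L \right)} = \frac{1}{-5 + L} \left(-4\right) L = - \frac{4}{-5 + L} L = - \frac{4 L}{-5 + L}$)
$-33847 + d{\left(V \right)} = -33847 - \frac{4 i \sqrt{43}}{-5 + i \sqrt{43}}$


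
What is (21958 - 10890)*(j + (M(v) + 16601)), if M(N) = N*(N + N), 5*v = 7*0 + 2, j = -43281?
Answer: -7382267456/25 ≈ -2.9529e+8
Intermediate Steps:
v = 2/5 (v = (7*0 + 2)/5 = (0 + 2)/5 = (1/5)*2 = 2/5 ≈ 0.40000)
M(N) = 2*N**2 (M(N) = N*(2*N) = 2*N**2)
(21958 - 10890)*(j + (M(v) + 16601)) = (21958 - 10890)*(-43281 + (2*(2/5)**2 + 16601)) = 11068*(-43281 + (2*(4/25) + 16601)) = 11068*(-43281 + (8/25 + 16601)) = 11068*(-43281 + 415033/25) = 11068*(-666992/25) = -7382267456/25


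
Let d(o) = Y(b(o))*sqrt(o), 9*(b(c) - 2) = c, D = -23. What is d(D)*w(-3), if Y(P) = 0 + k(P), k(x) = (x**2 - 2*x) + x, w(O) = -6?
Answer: -140*I*sqrt(23)/27 ≈ -24.867*I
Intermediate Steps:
k(x) = x**2 - x
b(c) = 2 + c/9
Y(P) = P*(-1 + P) (Y(P) = 0 + P*(-1 + P) = P*(-1 + P))
d(o) = sqrt(o)*(1 + o/9)*(2 + o/9) (d(o) = ((2 + o/9)*(-1 + (2 + o/9)))*sqrt(o) = ((2 + o/9)*(1 + o/9))*sqrt(o) = ((1 + o/9)*(2 + o/9))*sqrt(o) = sqrt(o)*(1 + o/9)*(2 + o/9))
d(D)*w(-3) = (sqrt(-23)*(9 - 23)*(18 - 23)/81)*(-6) = ((1/81)*(I*sqrt(23))*(-14)*(-5))*(-6) = (70*I*sqrt(23)/81)*(-6) = -140*I*sqrt(23)/27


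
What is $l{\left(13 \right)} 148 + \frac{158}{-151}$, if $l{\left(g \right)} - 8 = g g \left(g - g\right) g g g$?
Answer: $\frac{178626}{151} \approx 1183.0$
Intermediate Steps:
$l{\left(g \right)} = 8$ ($l{\left(g \right)} = 8 + g g \left(g - g\right) g g g = 8 + g^{2} \cdot 0 g g g = 8 + g^{2} \cdot 0 g g = 8 + g^{2} \cdot 0 g = 8 + 0 g = 8 + 0 = 8$)
$l{\left(13 \right)} 148 + \frac{158}{-151} = 8 \cdot 148 + \frac{158}{-151} = 1184 + 158 \left(- \frac{1}{151}\right) = 1184 - \frac{158}{151} = \frac{178626}{151}$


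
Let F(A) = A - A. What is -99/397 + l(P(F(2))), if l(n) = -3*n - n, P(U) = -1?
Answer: 1489/397 ≈ 3.7506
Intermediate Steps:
F(A) = 0
l(n) = -4*n
-99/397 + l(P(F(2))) = -99/397 - 4*(-1) = -99*1/397 + 4 = -99/397 + 4 = 1489/397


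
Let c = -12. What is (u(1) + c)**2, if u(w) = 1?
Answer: 121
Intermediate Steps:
(u(1) + c)**2 = (1 - 12)**2 = (-11)**2 = 121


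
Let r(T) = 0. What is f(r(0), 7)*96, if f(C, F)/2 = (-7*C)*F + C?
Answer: 0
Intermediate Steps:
f(C, F) = 2*C - 14*C*F (f(C, F) = 2*((-7*C)*F + C) = 2*(-7*C*F + C) = 2*(C - 7*C*F) = 2*C - 14*C*F)
f(r(0), 7)*96 = (2*0*(1 - 7*7))*96 = (2*0*(1 - 49))*96 = (2*0*(-48))*96 = 0*96 = 0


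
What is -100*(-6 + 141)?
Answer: -13500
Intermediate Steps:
-100*(-6 + 141) = -100*135 = -13500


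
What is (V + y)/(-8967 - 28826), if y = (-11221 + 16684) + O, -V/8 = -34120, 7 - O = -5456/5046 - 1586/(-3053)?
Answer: -2144672378276/291108859167 ≈ -7.3672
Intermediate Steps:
O = 58246139/7702719 (O = 7 - (-5456/5046 - 1586/(-3053)) = 7 - (-5456*1/5046 - 1586*(-1/3053)) = 7 - (-2728/2523 + 1586/3053) = 7 - 1*(-4327106/7702719) = 7 + 4327106/7702719 = 58246139/7702719 ≈ 7.5618)
V = 272960 (V = -8*(-34120) = 272960)
y = 42138200036/7702719 (y = (-11221 + 16684) + 58246139/7702719 = 5463 + 58246139/7702719 = 42138200036/7702719 ≈ 5470.6)
(V + y)/(-8967 - 28826) = (272960 + 42138200036/7702719)/(-8967 - 28826) = (2144672378276/7702719)/(-37793) = (2144672378276/7702719)*(-1/37793) = -2144672378276/291108859167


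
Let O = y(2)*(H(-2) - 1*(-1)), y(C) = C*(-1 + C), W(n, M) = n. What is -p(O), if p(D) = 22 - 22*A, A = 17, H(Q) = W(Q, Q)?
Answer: 352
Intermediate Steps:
H(Q) = Q
O = -2 (O = (2*(-1 + 2))*(-2 - 1*(-1)) = (2*1)*(-2 + 1) = 2*(-1) = -2)
p(D) = -352 (p(D) = 22 - 22*17 = 22 - 374 = -352)
-p(O) = -1*(-352) = 352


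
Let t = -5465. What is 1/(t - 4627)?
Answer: -1/10092 ≈ -9.9088e-5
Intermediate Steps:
1/(t - 4627) = 1/(-5465 - 4627) = 1/(-10092) = -1/10092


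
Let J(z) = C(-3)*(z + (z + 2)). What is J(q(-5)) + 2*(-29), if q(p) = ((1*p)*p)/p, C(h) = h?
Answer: -34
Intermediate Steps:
q(p) = p (q(p) = (p*p)/p = p**2/p = p)
J(z) = -6 - 6*z (J(z) = -3*(z + (z + 2)) = -3*(z + (2 + z)) = -3*(2 + 2*z) = -6 - 6*z)
J(q(-5)) + 2*(-29) = (-6 - 6*(-5)) + 2*(-29) = (-6 + 30) - 58 = 24 - 58 = -34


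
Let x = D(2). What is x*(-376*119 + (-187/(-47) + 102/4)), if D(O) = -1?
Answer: 4203165/94 ≈ 44715.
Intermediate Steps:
x = -1
x*(-376*119 + (-187/(-47) + 102/4)) = -(-376*119 + (-187/(-47) + 102/4)) = -(-44744 + (-187*(-1/47) + 102*(1/4))) = -(-44744 + (187/47 + 51/2)) = -(-44744 + 2771/94) = -1*(-4203165/94) = 4203165/94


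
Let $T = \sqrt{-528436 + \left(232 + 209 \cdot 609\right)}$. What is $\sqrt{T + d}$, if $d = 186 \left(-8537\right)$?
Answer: $\sqrt{-1587882 + 3 i \sqrt{44547}} \approx 0.251 + 1260.1 i$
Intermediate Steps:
$d = -1587882$
$T = 3 i \sqrt{44547}$ ($T = \sqrt{-528436 + \left(232 + 127281\right)} = \sqrt{-528436 + 127513} = \sqrt{-400923} = 3 i \sqrt{44547} \approx 633.18 i$)
$\sqrt{T + d} = \sqrt{3 i \sqrt{44547} - 1587882} = \sqrt{-1587882 + 3 i \sqrt{44547}}$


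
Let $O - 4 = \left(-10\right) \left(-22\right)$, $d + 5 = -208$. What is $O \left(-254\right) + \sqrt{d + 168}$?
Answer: $-56896 + 3 i \sqrt{5} \approx -56896.0 + 6.7082 i$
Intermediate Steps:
$d = -213$ ($d = -5 - 208 = -213$)
$O = 224$ ($O = 4 - -220 = 4 + 220 = 224$)
$O \left(-254\right) + \sqrt{d + 168} = 224 \left(-254\right) + \sqrt{-213 + 168} = -56896 + \sqrt{-45} = -56896 + 3 i \sqrt{5}$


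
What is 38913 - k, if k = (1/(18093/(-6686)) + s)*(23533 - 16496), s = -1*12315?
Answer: 1568702333206/18093 ≈ 8.6702e+7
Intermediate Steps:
s = -12315
k = -1567998280297/18093 (k = (1/(18093/(-6686)) - 12315)*(23533 - 16496) = (1/(18093*(-1/6686)) - 12315)*7037 = (1/(-18093/6686) - 12315)*7037 = (-6686/18093 - 12315)*7037 = -222821981/18093*7037 = -1567998280297/18093 ≈ -8.6663e+7)
38913 - k = 38913 - 1*(-1567998280297/18093) = 38913 + 1567998280297/18093 = 1568702333206/18093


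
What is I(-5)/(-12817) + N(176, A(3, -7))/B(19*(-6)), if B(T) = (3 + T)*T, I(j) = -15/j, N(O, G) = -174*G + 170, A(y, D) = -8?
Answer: 9991096/81093159 ≈ 0.12321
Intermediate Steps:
N(O, G) = 170 - 174*G
B(T) = T*(3 + T)
I(-5)/(-12817) + N(176, A(3, -7))/B(19*(-6)) = -15/(-5)/(-12817) + (170 - 174*(-8))/(((19*(-6))*(3 + 19*(-6)))) = -15*(-1/5)*(-1/12817) + (170 + 1392)/((-114*(3 - 114))) = 3*(-1/12817) + 1562/((-114*(-111))) = -3/12817 + 1562/12654 = -3/12817 + 1562*(1/12654) = -3/12817 + 781/6327 = 9991096/81093159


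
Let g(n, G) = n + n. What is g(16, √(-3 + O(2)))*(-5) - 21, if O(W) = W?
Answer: -181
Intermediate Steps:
g(n, G) = 2*n
g(16, √(-3 + O(2)))*(-5) - 21 = (2*16)*(-5) - 21 = 32*(-5) - 21 = -160 - 21 = -181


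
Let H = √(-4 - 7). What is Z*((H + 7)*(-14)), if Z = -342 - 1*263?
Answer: 59290 + 8470*I*√11 ≈ 59290.0 + 28092.0*I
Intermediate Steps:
H = I*√11 (H = √(-11) = I*√11 ≈ 3.3166*I)
Z = -605 (Z = -342 - 263 = -605)
Z*((H + 7)*(-14)) = -605*(I*√11 + 7)*(-14) = -605*(7 + I*√11)*(-14) = -605*(-98 - 14*I*√11) = 59290 + 8470*I*√11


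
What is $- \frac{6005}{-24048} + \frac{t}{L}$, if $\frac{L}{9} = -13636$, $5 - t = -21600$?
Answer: $\frac{6038905}{81979632} \approx 0.073663$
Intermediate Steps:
$t = 21605$ ($t = 5 - -21600 = 5 + 21600 = 21605$)
$L = -122724$ ($L = 9 \left(-13636\right) = -122724$)
$- \frac{6005}{-24048} + \frac{t}{L} = - \frac{6005}{-24048} + \frac{21605}{-122724} = \left(-6005\right) \left(- \frac{1}{24048}\right) + 21605 \left(- \frac{1}{122724}\right) = \frac{6005}{24048} - \frac{21605}{122724} = \frac{6038905}{81979632}$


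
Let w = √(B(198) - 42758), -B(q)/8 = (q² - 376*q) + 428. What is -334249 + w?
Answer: -334249 + √235770 ≈ -3.3376e+5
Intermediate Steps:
B(q) = -3424 - 8*q² + 3008*q (B(q) = -8*((q² - 376*q) + 428) = -8*(428 + q² - 376*q) = -3424 - 8*q² + 3008*q)
w = √235770 (w = √((-3424 - 8*198² + 3008*198) - 42758) = √((-3424 - 8*39204 + 595584) - 42758) = √((-3424 - 313632 + 595584) - 42758) = √(278528 - 42758) = √235770 ≈ 485.56)
-334249 + w = -334249 + √235770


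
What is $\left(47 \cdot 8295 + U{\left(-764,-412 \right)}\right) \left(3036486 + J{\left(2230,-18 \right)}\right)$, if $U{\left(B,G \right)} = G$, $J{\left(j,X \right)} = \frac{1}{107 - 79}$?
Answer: $\frac{33111920689877}{28} \approx 1.1826 \cdot 10^{12}$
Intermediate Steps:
$J{\left(j,X \right)} = \frac{1}{28}$
$\left(47 \cdot 8295 + U{\left(-764,-412 \right)}\right) \left(3036486 + J{\left(2230,-18 \right)}\right) = \left(47 \cdot 8295 - 412\right) \left(3036486 + \frac{1}{28}\right) = \left(389865 - 412\right) \frac{85021609}{28} = 389453 \cdot \frac{85021609}{28} = \frac{33111920689877}{28}$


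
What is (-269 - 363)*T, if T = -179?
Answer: 113128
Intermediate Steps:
(-269 - 363)*T = (-269 - 363)*(-179) = -632*(-179) = 113128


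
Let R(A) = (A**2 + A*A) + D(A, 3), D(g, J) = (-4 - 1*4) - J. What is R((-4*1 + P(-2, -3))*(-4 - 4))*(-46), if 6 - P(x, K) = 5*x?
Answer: -847366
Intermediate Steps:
D(g, J) = -8 - J (D(g, J) = (-4 - 4) - J = -8 - J)
P(x, K) = 6 - 5*x
R(A) = -11 + 2*A**2 (R(A) = (A**2 + A*A) + (-8 - 1*3) = (A**2 + A**2) + (-8 - 3) = 2*A**2 - 11 = -11 + 2*A**2)
R((-4*1 + P(-2, -3))*(-4 - 4))*(-46) = (-11 + 2*((-4*1 + (6 - 5*(-2)))*(-4 - 4))**2)*(-46) = (-11 + 2*((-4 + (6 + 10))*(-8))**2)*(-46) = (-11 + 2*((-4 + 16)*(-8))**2)*(-46) = (-11 + 2*(12*(-8))**2)*(-46) = (-11 + 2*(-96)**2)*(-46) = (-11 + 2*9216)*(-46) = (-11 + 18432)*(-46) = 18421*(-46) = -847366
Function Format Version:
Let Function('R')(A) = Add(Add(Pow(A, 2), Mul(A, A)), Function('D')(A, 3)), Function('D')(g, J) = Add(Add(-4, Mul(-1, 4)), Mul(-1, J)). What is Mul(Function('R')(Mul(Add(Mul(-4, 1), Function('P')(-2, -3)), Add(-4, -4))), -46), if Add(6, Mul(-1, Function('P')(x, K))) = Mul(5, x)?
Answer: -847366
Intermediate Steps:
Function('D')(g, J) = Add(-8, Mul(-1, J)) (Function('D')(g, J) = Add(Add(-4, -4), Mul(-1, J)) = Add(-8, Mul(-1, J)))
Function('P')(x, K) = Add(6, Mul(-5, x)) (Function('P')(x, K) = Add(6, Mul(-1, Mul(5, x))) = Add(6, Mul(-5, x)))
Function('R')(A) = Add(-11, Mul(2, Pow(A, 2))) (Function('R')(A) = Add(Add(Pow(A, 2), Mul(A, A)), Add(-8, Mul(-1, 3))) = Add(Add(Pow(A, 2), Pow(A, 2)), Add(-8, -3)) = Add(Mul(2, Pow(A, 2)), -11) = Add(-11, Mul(2, Pow(A, 2))))
Mul(Function('R')(Mul(Add(Mul(-4, 1), Function('P')(-2, -3)), Add(-4, -4))), -46) = Mul(Add(-11, Mul(2, Pow(Mul(Add(Mul(-4, 1), Add(6, Mul(-5, -2))), Add(-4, -4)), 2))), -46) = Mul(Add(-11, Mul(2, Pow(Mul(Add(-4, Add(6, 10)), -8), 2))), -46) = Mul(Add(-11, Mul(2, Pow(Mul(Add(-4, 16), -8), 2))), -46) = Mul(Add(-11, Mul(2, Pow(Mul(12, -8), 2))), -46) = Mul(Add(-11, Mul(2, Pow(-96, 2))), -46) = Mul(Add(-11, Mul(2, 9216)), -46) = Mul(Add(-11, 18432), -46) = Mul(18421, -46) = -847366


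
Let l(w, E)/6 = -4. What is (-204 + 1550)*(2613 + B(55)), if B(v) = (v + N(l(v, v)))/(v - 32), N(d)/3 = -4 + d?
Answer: 80854220/23 ≈ 3.5154e+6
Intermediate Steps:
l(w, E) = -24 (l(w, E) = 6*(-4) = -24)
N(d) = -12 + 3*d (N(d) = 3*(-4 + d) = -12 + 3*d)
B(v) = (-84 + v)/(-32 + v) (B(v) = (v + (-12 + 3*(-24)))/(v - 32) = (v + (-12 - 72))/(-32 + v) = (v - 84)/(-32 + v) = (-84 + v)/(-32 + v))
(-204 + 1550)*(2613 + B(55)) = (-204 + 1550)*(2613 + (-84 + 55)/(-32 + 55)) = 1346*(2613 - 29/23) = 1346*(60070/23) = 80854220/23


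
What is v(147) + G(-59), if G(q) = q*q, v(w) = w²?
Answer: 25090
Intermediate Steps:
G(q) = q²
v(147) + G(-59) = 147² + (-59)² = 21609 + 3481 = 25090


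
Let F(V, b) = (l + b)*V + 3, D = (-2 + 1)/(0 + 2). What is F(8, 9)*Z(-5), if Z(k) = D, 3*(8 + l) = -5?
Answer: 7/6 ≈ 1.1667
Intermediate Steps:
l = -29/3 (l = -8 + (1/3)*(-5) = -8 - 5/3 = -29/3 ≈ -9.6667)
D = -1/2 ≈ -0.50000
Z(k) = -1/2
F(V, b) = 3 + V*(-29/3 + b) (F(V, b) = (-29/3 + b)*V + 3 = V*(-29/3 + b) + 3 = 3 + V*(-29/3 + b))
F(8, 9)*Z(-5) = (3 - 29/3*8 + 8*9)*(-1/2) = (3 - 232/3 + 72)*(-1/2) = -7/3*(-1/2) = 7/6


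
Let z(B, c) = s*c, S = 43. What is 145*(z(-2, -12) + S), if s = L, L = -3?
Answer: 11455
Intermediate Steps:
s = -3
z(B, c) = -3*c
145*(z(-2, -12) + S) = 145*(-3*(-12) + 43) = 145*(36 + 43) = 145*79 = 11455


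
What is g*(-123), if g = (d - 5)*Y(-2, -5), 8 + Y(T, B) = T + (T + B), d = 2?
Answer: -6273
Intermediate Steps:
Y(T, B) = -8 + B + 2*T (Y(T, B) = -8 + (T + (T + B)) = -8 + (T + (B + T)) = -8 + (B + 2*T) = -8 + B + 2*T)
g = 51 (g = (2 - 5)*(-8 - 5 + 2*(-2)) = -3*(-8 - 5 - 4) = -3*(-17) = 51)
g*(-123) = 51*(-123) = -6273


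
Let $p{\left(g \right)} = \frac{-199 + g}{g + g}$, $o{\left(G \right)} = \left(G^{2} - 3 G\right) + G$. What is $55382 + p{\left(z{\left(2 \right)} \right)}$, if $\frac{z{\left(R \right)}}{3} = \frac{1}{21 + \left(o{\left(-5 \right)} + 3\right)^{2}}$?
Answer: $\frac{20380}{3} \approx 6793.3$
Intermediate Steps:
$o{\left(G \right)} = G^{2} - 2 G$
$z{\left(R \right)} = \frac{3}{1465}$ ($z{\left(R \right)} = \frac{3}{21 + \left(- 5 \left(-2 - 5\right) + 3\right)^{2}} = \frac{3}{21 + \left(\left(-5\right) \left(-7\right) + 3\right)^{2}} = \frac{3}{21 + \left(35 + 3\right)^{2}} = \frac{3}{21 + 38^{2}} = \frac{3}{21 + 1444} = \frac{3}{1465}$)
$p{\left(g \right)} = \frac{-199 + g}{2 g}$
$55382 + p{\left(z{\left(2 \right)} \right)} = 55382 + \frac{-199 + \frac{3}{1465}}{2 \cdot \frac{3}{1465}} = 55382 + \frac{1}{2} \cdot \frac{1465}{3} \left(- \frac{291532}{1465}\right) = 55382 - \frac{145766}{3} = \frac{20380}{3}$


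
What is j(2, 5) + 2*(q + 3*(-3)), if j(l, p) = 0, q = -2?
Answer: -22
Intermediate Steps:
j(2, 5) + 2*(q + 3*(-3)) = 0 + 2*(-2 + 3*(-3)) = 0 + 2*(-2 - 9) = 0 + 2*(-11) = 0 - 22 = -22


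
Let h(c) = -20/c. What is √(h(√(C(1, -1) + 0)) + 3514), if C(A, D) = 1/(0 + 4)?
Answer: 3*√386 ≈ 58.941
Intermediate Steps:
C(A, D) = ¼ (C(A, D) = 1/4 = ¼)
√(h(√(C(1, -1) + 0)) + 3514) = √(-20/√(¼ + 0) + 3514) = √(-20/(√(¼)) + 3514) = √(-20/½ + 3514) = √(-20*2 + 3514) = √(-40 + 3514) = √3474 = 3*√386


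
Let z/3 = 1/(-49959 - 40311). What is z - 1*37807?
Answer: -1137612631/30090 ≈ -37807.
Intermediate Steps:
z = -1/30090 (z = 3/(-49959 - 40311) = 3/(-90270) = 3*(-1/90270) = -1/30090 ≈ -3.3234e-5)
z - 1*37807 = -1/30090 - 1*37807 = -1/30090 - 37807 = -1137612631/30090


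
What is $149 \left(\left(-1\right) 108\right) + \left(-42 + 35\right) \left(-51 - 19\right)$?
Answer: $-15602$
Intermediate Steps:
$149 \left(\left(-1\right) 108\right) + \left(-42 + 35\right) \left(-51 - 19\right) = 149 \left(-108\right) - -490 = -16092 + 490 = -15602$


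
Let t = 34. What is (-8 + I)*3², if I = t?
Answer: 234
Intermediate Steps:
I = 34
(-8 + I)*3² = (-8 + 34)*3² = 26*9 = 234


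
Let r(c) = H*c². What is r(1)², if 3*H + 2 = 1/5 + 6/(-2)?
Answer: 64/25 ≈ 2.5600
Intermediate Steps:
H = -8/5 (H = -⅔ + (1/5 + 6/(-2))/3 = -⅔ + (1*(⅕) + 6*(-½))/3 = -⅔ + (⅕ - 3)/3 = -⅔ + (⅓)*(-14/5) = -⅔ - 14/15 = -8/5 ≈ -1.6000)
r(c) = -8*c²/5
r(1)² = (-8/5*1²)² = (-8/5*1)² = (-8/5)² = 64/25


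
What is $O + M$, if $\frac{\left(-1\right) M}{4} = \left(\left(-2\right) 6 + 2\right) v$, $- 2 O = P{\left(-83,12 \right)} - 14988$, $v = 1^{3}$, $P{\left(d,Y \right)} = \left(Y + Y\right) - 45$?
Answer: $\frac{15089}{2} \approx 7544.5$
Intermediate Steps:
$P{\left(d,Y \right)} = -45 + 2 Y$ ($P{\left(d,Y \right)} = 2 Y - 45 = -45 + 2 Y$)
$v = 1$
$O = \frac{15009}{2}$ ($O = - \frac{\left(-45 + 2 \cdot 12\right) - 14988}{2} = - \frac{\left(-45 + 24\right) - 14988}{2} = - \frac{-21 - 14988}{2} = \left(- \frac{1}{2}\right) \left(-15009\right) = \frac{15009}{2} \approx 7504.5$)
$M = 40$ ($M = - 4 \left(\left(-2\right) 6 + 2\right) 1 = - 4 \left(-12 + 2\right) 1 = - 4 \left(\left(-10\right) 1\right) = \left(-4\right) \left(-10\right) = 40$)
$O + M = \frac{15009}{2} + 40 = \frac{15089}{2}$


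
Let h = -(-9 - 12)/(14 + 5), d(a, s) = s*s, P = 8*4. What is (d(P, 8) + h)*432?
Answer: 534384/19 ≈ 28125.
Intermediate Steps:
P = 32
d(a, s) = s²
h = 21/19 (h = -(-21)/19 = -1*(-21/19) = 21/19 ≈ 1.1053)
(d(P, 8) + h)*432 = (8² + 21/19)*432 = (64 + 21/19)*432 = (1237/19)*432 = 534384/19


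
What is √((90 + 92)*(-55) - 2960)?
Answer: I*√12970 ≈ 113.89*I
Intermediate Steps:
√((90 + 92)*(-55) - 2960) = √(182*(-55) - 2960) = √(-10010 - 2960) = √(-12970) = I*√12970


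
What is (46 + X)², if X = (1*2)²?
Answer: 2500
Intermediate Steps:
X = 4 (X = 2² = 4)
(46 + X)² = (46 + 4)² = 50² = 2500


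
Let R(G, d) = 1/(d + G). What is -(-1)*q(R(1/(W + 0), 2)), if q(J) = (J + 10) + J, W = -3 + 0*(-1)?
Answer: 56/5 ≈ 11.200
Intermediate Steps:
W = -3 (W = -3 + 0 = -3)
R(G, d) = 1/(G + d)
q(J) = 10 + 2*J (q(J) = (10 + J) + J = 10 + 2*J)
-(-1)*q(R(1/(W + 0), 2)) = -(-1)*(10 + 2/(1/(-3 + 0) + 2)) = -(-1)*(10 + 2/(1/(-3) + 2)) = -(-1)*(10 + 2/(-1/3 + 2)) = -(-1)*(10 + 2/(5/3)) = -(-1)*(10 + 2*(3/5)) = -(-1)*(10 + 6/5) = -(-1)*56/5 = -1*(-56/5) = 56/5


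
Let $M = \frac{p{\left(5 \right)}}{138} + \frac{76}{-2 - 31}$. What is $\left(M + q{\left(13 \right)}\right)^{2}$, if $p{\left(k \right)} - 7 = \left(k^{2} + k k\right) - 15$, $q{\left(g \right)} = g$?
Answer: $\frac{69722500}{576081} \approx 121.03$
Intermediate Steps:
$p{\left(k \right)} = -8 + 2 k^{2}$ ($p{\left(k \right)} = 7 - \left(15 - k^{2} - k k\right) = 7 + \left(\left(k^{2} + k^{2}\right) - 15\right) = 7 + \left(2 k^{2} - 15\right) = 7 + \left(-15 + 2 k^{2}\right) = -8 + 2 k^{2}$)
$M = - \frac{1517}{759}$ ($M = \frac{-8 + 2 \cdot 5^{2}}{138} + \frac{76}{-2 - 31} = \left(-8 + 2 \cdot 25\right) \frac{1}{138} + \frac{76}{-33} = \left(-8 + 50\right) \frac{1}{138} + 76 \left(- \frac{1}{33}\right) = 42 \cdot \frac{1}{138} - \frac{76}{33} = \frac{7}{23} - \frac{76}{33} = - \frac{1517}{759} \approx -1.9987$)
$\left(M + q{\left(13 \right)}\right)^{2} = \left(- \frac{1517}{759} + 13\right)^{2} = \left(\frac{8350}{759}\right)^{2} = \frac{69722500}{576081}$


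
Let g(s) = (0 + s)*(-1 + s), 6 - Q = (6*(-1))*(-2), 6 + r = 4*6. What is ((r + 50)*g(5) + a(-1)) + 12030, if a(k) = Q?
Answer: 13384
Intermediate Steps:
r = 18 (r = -6 + 4*6 = -6 + 24 = 18)
Q = -6 (Q = 6 - 6*(-1)*(-2) = 6 - (-6)*(-2) = 6 - 1*12 = 6 - 12 = -6)
a(k) = -6
g(s) = s*(-1 + s)
((r + 50)*g(5) + a(-1)) + 12030 = ((18 + 50)*(5*(-1 + 5)) - 6) + 12030 = (68*(5*4) - 6) + 12030 = (68*20 - 6) + 12030 = (1360 - 6) + 12030 = 1354 + 12030 = 13384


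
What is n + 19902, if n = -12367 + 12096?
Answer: 19631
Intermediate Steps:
n = -271
n + 19902 = -271 + 19902 = 19631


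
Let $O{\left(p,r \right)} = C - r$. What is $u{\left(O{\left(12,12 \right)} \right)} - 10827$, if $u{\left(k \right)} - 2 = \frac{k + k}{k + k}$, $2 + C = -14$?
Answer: $-10824$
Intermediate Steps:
$C = -16$ ($C = -2 - 14 = -16$)
$O{\left(p,r \right)} = -16 - r$
$u{\left(k \right)} = 3$ ($u{\left(k \right)} = 2 + \frac{k + k}{k + k} = 2 + \frac{2 k}{2 k} = 2 + 2 k \frac{1}{2 k} = 2 + 1 = 3$)
$u{\left(O{\left(12,12 \right)} \right)} - 10827 = 3 - 10827 = -10824$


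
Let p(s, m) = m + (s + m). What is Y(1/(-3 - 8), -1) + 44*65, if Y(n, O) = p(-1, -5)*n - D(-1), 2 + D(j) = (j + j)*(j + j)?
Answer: 2859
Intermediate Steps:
D(j) = -2 + 4*j² (D(j) = -2 + (j + j)*(j + j) = -2 + (2*j)*(2*j) = -2 + 4*j²)
p(s, m) = s + 2*m (p(s, m) = m + (m + s) = s + 2*m)
Y(n, O) = -2 - 11*n (Y(n, O) = (-1 + 2*(-5))*n - (-2 + 4*(-1)²) = (-1 - 10)*n - (-2 + 4*1) = -11*n - (-2 + 4) = -11*n - 1*2 = -11*n - 2 = -2 - 11*n)
Y(1/(-3 - 8), -1) + 44*65 = (-2 - 11/(-3 - 8)) + 44*65 = (-2 - 11/(-11)) + 2860 = (-2 - 11*(-1/11)) + 2860 = (-2 + 1) + 2860 = -1 + 2860 = 2859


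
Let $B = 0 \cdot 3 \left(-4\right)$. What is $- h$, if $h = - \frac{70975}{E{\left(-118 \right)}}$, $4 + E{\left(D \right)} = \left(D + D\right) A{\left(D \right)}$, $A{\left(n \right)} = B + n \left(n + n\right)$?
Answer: $- \frac{4175}{386596} \approx -0.010799$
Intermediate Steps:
$B = 0$ ($B = 0 \left(-4\right) = 0$)
$A{\left(n \right)} = 2 n^{2}$ ($A{\left(n \right)} = 0 + n \left(n + n\right) = 0 + n 2 n = 0 + 2 n^{2} = 2 n^{2}$)
$E{\left(D \right)} = -4 + 4 D^{3}$ ($E{\left(D \right)} = -4 + \left(D + D\right) 2 D^{2} = -4 + 2 D 2 D^{2} = -4 + 4 D^{3}$)
$h = \frac{4175}{386596}$ ($h = - \frac{70975}{-4 + 4 \left(-118\right)^{3}} = - \frac{70975}{-4 + 4 \left(-1643032\right)} = - \frac{70975}{-4 - 6572128} = - \frac{70975}{-6572132} = \left(-70975\right) \left(- \frac{1}{6572132}\right) = \frac{4175}{386596} \approx 0.010799$)
$- h = \left(-1\right) \frac{4175}{386596} = - \frac{4175}{386596}$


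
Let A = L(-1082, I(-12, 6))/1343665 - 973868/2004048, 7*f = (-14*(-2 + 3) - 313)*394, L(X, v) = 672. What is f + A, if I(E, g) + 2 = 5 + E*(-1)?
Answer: -86735035737450677/4712346022860 ≈ -18406.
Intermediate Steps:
I(E, g) = 3 - E (I(E, g) = -2 + (5 + E*(-1)) = -2 + (5 - E) = 3 - E)
f = -128838/7 (f = ((-14*(-2 + 3) - 313)*394)/7 = ((-14*1 - 313)*394)/7 = ((-14 - 313)*394)/7 = (-327*394)/7 = (⅐)*(-128838) = -128838/7 ≈ -18405.)
A = -326801406491/673192288980 (A = 672/1343665 - 973868/2004048 = 672*(1/1343665) - 973868*1/2004048 = 672/1343665 - 243467/501012 = -326801406491/673192288980 ≈ -0.48545)
f + A = -128838/7 - 326801406491/673192288980 = -86735035737450677/4712346022860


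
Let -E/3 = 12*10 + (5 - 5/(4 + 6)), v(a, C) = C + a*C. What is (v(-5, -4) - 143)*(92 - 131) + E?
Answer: 9159/2 ≈ 4579.5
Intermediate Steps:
v(a, C) = C + C*a
E = -747/2 (E = -3*(12*10 + (5 - 5/(4 + 6))) = -3*(120 + (5 - 5/10)) = -3*(120 + (5 + (⅒)*(-5))) = -3*(120 + (5 - ½)) = -3*(120 + 9/2) = -3*249/2 = -747/2 ≈ -373.50)
(v(-5, -4) - 143)*(92 - 131) + E = (-4*(1 - 5) - 143)*(92 - 131) - 747/2 = (-4*(-4) - 143)*(-39) - 747/2 = (16 - 143)*(-39) - 747/2 = -127*(-39) - 747/2 = 4953 - 747/2 = 9159/2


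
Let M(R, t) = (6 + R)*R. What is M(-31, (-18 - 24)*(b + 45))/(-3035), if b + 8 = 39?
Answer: -155/607 ≈ -0.25535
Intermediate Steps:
b = 31 (b = -8 + 39 = 31)
M(R, t) = R*(6 + R)
M(-31, (-18 - 24)*(b + 45))/(-3035) = -31*(6 - 31)/(-3035) = -31*(-25)*(-1/3035) = 775*(-1/3035) = -155/607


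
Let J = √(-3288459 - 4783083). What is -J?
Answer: -3*I*√896838 ≈ -2841.0*I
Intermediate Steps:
J = 3*I*√896838 (J = √(-8071542) = 3*I*√896838 ≈ 2841.0*I)
-J = -3*I*√896838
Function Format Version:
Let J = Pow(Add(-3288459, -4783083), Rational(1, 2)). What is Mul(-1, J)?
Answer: Mul(-3, I, Pow(896838, Rational(1, 2))) ≈ Mul(-2841.0, I)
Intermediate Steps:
J = Mul(3, I, Pow(896838, Rational(1, 2))) (J = Pow(-8071542, Rational(1, 2)) = Mul(3, I, Pow(896838, Rational(1, 2))) ≈ Mul(2841.0, I))
Mul(-1, J) = Mul(-1, Mul(3, I, Pow(896838, Rational(1, 2)))) = Mul(-3, I, Pow(896838, Rational(1, 2)))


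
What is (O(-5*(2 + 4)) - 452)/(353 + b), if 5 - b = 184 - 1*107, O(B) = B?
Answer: -482/281 ≈ -1.7153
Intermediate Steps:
b = -72 (b = 5 - (184 - 1*107) = 5 - (184 - 107) = 5 - 1*77 = 5 - 77 = -72)
(O(-5*(2 + 4)) - 452)/(353 + b) = (-5*(2 + 4) - 452)/(353 - 72) = (-5*6 - 452)/281 = (-30 - 452)*(1/281) = -482*1/281 = -482/281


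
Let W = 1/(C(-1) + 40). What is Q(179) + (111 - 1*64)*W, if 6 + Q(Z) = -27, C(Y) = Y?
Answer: -1240/39 ≈ -31.795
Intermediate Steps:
Q(Z) = -33 (Q(Z) = -6 - 27 = -33)
W = 1/39 (W = 1/(-1 + 40) = 1/39 ≈ 0.025641)
Q(179) + (111 - 1*64)*W = -33 + (111 - 1*64)*(1/39) = -33 + (111 - 64)*(1/39) = -33 + 47*(1/39) = -33 + 47/39 = -1240/39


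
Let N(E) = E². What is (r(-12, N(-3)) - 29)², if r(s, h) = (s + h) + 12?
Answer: 400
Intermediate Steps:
r(s, h) = 12 + h + s (r(s, h) = (h + s) + 12 = 12 + h + s)
(r(-12, N(-3)) - 29)² = ((12 + (-3)² - 12) - 29)² = ((12 + 9 - 12) - 29)² = (9 - 29)² = (-20)² = 400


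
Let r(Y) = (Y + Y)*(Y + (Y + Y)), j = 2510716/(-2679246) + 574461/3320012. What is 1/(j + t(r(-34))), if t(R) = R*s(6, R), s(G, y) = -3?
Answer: -4447564435476/92548319015840701 ≈ -4.8057e-5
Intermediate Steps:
j = -3398242456093/4447564435476 (j = 2510716*(-1/2679246) + 574461*(1/3320012) = -1255358/1339623 + 574461/3320012 = -3398242456093/4447564435476 ≈ -0.76407)
r(Y) = 6*Y² (r(Y) = (2*Y)*(Y + 2*Y) = (2*Y)*(3*Y) = 6*Y²)
t(R) = -3*R (t(R) = R*(-3) = -3*R)
1/(j + t(r(-34))) = 1/(-3398242456093/4447564435476 - 18*(-34)²) = 1/(-3398242456093/4447564435476 - 18*1156) = 1/(-3398242456093/4447564435476 - 3*6936) = 1/(-3398242456093/4447564435476 - 20808) = 1/(-92548319015840701/4447564435476) = -4447564435476/92548319015840701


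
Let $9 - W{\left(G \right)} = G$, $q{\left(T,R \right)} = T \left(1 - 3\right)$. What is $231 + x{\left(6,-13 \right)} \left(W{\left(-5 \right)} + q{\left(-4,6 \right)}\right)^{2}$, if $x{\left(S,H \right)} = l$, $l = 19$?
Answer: $9427$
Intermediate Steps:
$q{\left(T,R \right)} = - 2 T$ ($q{\left(T,R \right)} = T \left(-2\right) = - 2 T$)
$W{\left(G \right)} = 9 - G$
$x{\left(S,H \right)} = 19$
$231 + x{\left(6,-13 \right)} \left(W{\left(-5 \right)} + q{\left(-4,6 \right)}\right)^{2} = 231 + 19 \left(\left(9 - -5\right) - -8\right)^{2} = 231 + 19 \left(\left(9 + 5\right) + 8\right)^{2} = 231 + 19 \left(14 + 8\right)^{2} = 231 + 19 \cdot 22^{2} = 231 + 19 \cdot 484 = 231 + 9196 = 9427$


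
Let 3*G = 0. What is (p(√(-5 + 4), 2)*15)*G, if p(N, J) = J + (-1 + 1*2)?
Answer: 0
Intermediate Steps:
G = 0 (G = (⅓)*0 = 0)
p(N, J) = 1 + J (p(N, J) = J + (-1 + 2) = J + 1 = 1 + J)
(p(√(-5 + 4), 2)*15)*G = ((1 + 2)*15)*0 = (3*15)*0 = 45*0 = 0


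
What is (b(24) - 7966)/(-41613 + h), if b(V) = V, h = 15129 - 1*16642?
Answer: 3971/21563 ≈ 0.18416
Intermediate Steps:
h = -1513 (h = 15129 - 16642 = -1513)
(b(24) - 7966)/(-41613 + h) = (24 - 7966)/(-41613 - 1513) = -7942/(-43126) = -7942*(-1/43126) = 3971/21563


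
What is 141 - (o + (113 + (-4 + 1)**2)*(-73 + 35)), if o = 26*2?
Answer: 4725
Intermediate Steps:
o = 52
141 - (o + (113 + (-4 + 1)**2)*(-73 + 35)) = 141 - (52 + (113 + (-4 + 1)**2)*(-73 + 35)) = 141 - (52 + (113 + (-3)**2)*(-38)) = 141 - (52 + (113 + 9)*(-38)) = 141 - (52 + 122*(-38)) = 141 - (52 - 4636) = 141 - 1*(-4584) = 141 + 4584 = 4725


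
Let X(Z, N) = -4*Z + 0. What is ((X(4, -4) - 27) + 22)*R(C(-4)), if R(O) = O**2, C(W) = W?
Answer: -336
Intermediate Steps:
X(Z, N) = -4*Z
((X(4, -4) - 27) + 22)*R(C(-4)) = ((-4*4 - 27) + 22)*(-4)**2 = ((-16 - 27) + 22)*16 = (-43 + 22)*16 = -21*16 = -336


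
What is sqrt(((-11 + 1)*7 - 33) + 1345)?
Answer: 3*sqrt(138) ≈ 35.242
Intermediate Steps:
sqrt(((-11 + 1)*7 - 33) + 1345) = sqrt((-10*7 - 33) + 1345) = sqrt((-70 - 33) + 1345) = sqrt(-103 + 1345) = sqrt(1242) = 3*sqrt(138)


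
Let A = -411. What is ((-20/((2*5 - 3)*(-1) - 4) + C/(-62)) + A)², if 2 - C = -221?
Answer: 79250695225/465124 ≈ 1.7039e+5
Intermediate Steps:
C = 223 (C = 2 - 1*(-221) = 2 + 221 = 223)
((-20/((2*5 - 3)*(-1) - 4) + C/(-62)) + A)² = ((-20/((2*5 - 3)*(-1) - 4) + 223/(-62)) - 411)² = ((-20/((10 - 3)*(-1) - 4) + 223*(-1/62)) - 411)² = ((-20/(7*(-1) - 4) - 223/62) - 411)² = ((-20/(-7 - 4) - 223/62) - 411)² = ((-20/(-11) - 223/62) - 411)² = ((-20*(-1/11) - 223/62) - 411)² = ((20/11 - 223/62) - 411)² = (-1213/682 - 411)² = (-281515/682)² = 79250695225/465124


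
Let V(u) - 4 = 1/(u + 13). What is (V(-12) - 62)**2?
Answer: 3249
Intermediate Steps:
V(u) = 4 + 1/(13 + u) (V(u) = 4 + 1/(u + 13) = 4 + 1/(13 + u))
(V(-12) - 62)**2 = ((53 + 4*(-12))/(13 - 12) - 62)**2 = ((53 - 48)/1 - 62)**2 = (1*5 - 62)**2 = (5 - 62)**2 = (-57)**2 = 3249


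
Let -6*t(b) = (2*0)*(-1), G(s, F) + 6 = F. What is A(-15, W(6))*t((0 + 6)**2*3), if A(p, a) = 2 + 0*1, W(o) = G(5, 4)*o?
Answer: 0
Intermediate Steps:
G(s, F) = -6 + F
W(o) = -2*o (W(o) = (-6 + 4)*o = -2*o)
A(p, a) = 2 (A(p, a) = 2 + 0 = 2)
t(b) = 0 (t(b) = -2*0*(-1)/6 = -0*(-1) = -1/6*0 = 0)
A(-15, W(6))*t((0 + 6)**2*3) = 2*0 = 0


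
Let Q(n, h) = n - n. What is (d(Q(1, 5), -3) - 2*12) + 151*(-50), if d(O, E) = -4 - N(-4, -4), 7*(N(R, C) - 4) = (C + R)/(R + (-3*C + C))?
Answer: -53072/7 ≈ -7581.7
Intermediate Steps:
Q(n, h) = 0
N(R, C) = 4 + (C + R)/(7*(R - 2*C)) (N(R, C) = 4 + ((C + R)/(R + (-3*C + C)))/7 = 4 + ((C + R)/(R - 2*C))/7 = 4 + (C + R)/(7*(R - 2*C)))
d(O, E) = -54/7 (d(O, E) = -4 - (-29*(-4) + 55*(-4))/(7*(-1*(-4) + 2*(-4))) = -4 - (116 - 220)/(7*(4 - 8)) = -4 - (-104)/(7*(-4)) = -4 - (-1)*(-104)/(7*4) = -4 - 1*26/7 = -4 - 26/7 = -54/7)
(d(Q(1, 5), -3) - 2*12) + 151*(-50) = (-54/7 - 2*12) + 151*(-50) = (-54/7 - 24) - 7550 = -222/7 - 7550 = -53072/7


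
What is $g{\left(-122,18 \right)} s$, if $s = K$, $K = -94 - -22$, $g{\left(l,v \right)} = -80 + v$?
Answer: $4464$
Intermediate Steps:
$K = -72$ ($K = -94 + 22 = -72$)
$s = -72$
$g{\left(-122,18 \right)} s = \left(-80 + 18\right) \left(-72\right) = \left(-62\right) \left(-72\right) = 4464$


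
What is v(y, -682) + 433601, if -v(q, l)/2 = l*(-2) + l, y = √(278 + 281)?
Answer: 432237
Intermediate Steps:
y = √559 ≈ 23.643
v(q, l) = 2*l (v(q, l) = -2*(l*(-2) + l) = -2*(-2*l + l) = -(-2)*l = 2*l)
v(y, -682) + 433601 = 2*(-682) + 433601 = -1364 + 433601 = 432237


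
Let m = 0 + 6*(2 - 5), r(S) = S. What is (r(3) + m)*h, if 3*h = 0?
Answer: 0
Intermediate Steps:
h = 0 (h = (⅓)*0 = 0)
m = -18 (m = 0 + 6*(-3) = 0 - 18 = -18)
(r(3) + m)*h = (3 - 18)*0 = -15*0 = 0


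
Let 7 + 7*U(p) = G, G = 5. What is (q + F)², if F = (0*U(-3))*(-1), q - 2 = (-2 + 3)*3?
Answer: 25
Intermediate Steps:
U(p) = -2/7 (U(p) = -1 + (⅐)*5 = -1 + 5/7 = -2/7)
q = 5 (q = 2 + (-2 + 3)*3 = 2 + 1*3 = 2 + 3 = 5)
F = 0 (F = (0*(-2/7))*(-1) = 0*(-1) = 0)
(q + F)² = (5 + 0)² = 5² = 25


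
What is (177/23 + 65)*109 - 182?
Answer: 178062/23 ≈ 7741.8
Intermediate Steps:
(177/23 + 65)*109 - 182 = (1672/23)*109 - 182 = 182248/23 - 182 = 178062/23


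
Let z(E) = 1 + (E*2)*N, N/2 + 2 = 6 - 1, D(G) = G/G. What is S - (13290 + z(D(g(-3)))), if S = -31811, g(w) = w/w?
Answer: -45114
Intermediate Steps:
g(w) = 1
D(G) = 1
N = 6 (N = -4 + 2*(6 - 1) = -4 + 2*5 = -4 + 10 = 6)
z(E) = 1 + 12*E (z(E) = 1 + (E*2)*6 = 1 + (2*E)*6 = 1 + 12*E)
S - (13290 + z(D(g(-3)))) = -31811 - (13290 + (1 + 12*1)) = -31811 - (13290 + (1 + 12)) = -31811 - (13290 + 13) = -31811 - 1*13303 = -31811 - 13303 = -45114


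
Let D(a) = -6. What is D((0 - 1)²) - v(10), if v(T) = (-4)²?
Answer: -22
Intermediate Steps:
v(T) = 16
D((0 - 1)²) - v(10) = -6 - 1*16 = -6 - 16 = -22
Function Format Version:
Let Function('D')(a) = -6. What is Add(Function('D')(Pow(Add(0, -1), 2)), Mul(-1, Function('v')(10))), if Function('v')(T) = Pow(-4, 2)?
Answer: -22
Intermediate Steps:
Function('v')(T) = 16
Add(Function('D')(Pow(Add(0, -1), 2)), Mul(-1, Function('v')(10))) = Add(-6, Mul(-1, 16)) = Add(-6, -16) = -22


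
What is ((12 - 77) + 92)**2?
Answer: 729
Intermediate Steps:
((12 - 77) + 92)**2 = (-65 + 92)**2 = 27**2 = 729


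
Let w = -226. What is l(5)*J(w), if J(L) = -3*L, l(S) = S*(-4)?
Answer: -13560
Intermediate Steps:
l(S) = -4*S
l(5)*J(w) = (-4*5)*(-3*(-226)) = -20*678 = -13560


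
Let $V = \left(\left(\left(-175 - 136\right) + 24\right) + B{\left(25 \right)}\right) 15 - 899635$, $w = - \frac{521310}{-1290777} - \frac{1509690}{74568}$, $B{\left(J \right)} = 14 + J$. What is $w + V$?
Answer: $- \frac{371583009250245}{411327604} \approx -9.0338 \cdot 10^{5}$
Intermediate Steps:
$w = - \frac{8161538825}{411327604}$ ($w = \left(-521310\right) \left(- \frac{1}{1290777}\right) - \frac{19355}{956} = \frac{173770}{430259} - \frac{19355}{956} = - \frac{8161538825}{411327604} \approx -19.842$)
$V = -903355$ ($V = \left(\left(\left(-175 - 136\right) + 24\right) + \left(14 + 25\right)\right) 15 - 899635 = \left(\left(-311 + 24\right) + 39\right) 15 - 899635 = \left(-287 + 39\right) 15 - 899635 = \left(-248\right) 15 - 899635 = -3720 - 899635 = -903355$)
$w + V = - \frac{8161538825}{411327604} - 903355 = - \frac{371583009250245}{411327604}$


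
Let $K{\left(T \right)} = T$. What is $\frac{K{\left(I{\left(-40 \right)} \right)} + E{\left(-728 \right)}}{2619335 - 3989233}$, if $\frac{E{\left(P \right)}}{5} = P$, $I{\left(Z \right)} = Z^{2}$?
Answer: $\frac{1020}{684949} \approx 0.0014892$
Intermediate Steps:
$E{\left(P \right)} = 5 P$
$\frac{K{\left(I{\left(-40 \right)} \right)} + E{\left(-728 \right)}}{2619335 - 3989233} = \frac{\left(-40\right)^{2} + 5 \left(-728\right)}{2619335 - 3989233} = \frac{1600 - 3640}{-1369898} = \left(-2040\right) \left(- \frac{1}{1369898}\right) = \frac{1020}{684949}$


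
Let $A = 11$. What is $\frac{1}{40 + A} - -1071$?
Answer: $\frac{54622}{51} \approx 1071.0$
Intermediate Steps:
$\frac{1}{40 + A} - -1071 = \frac{1}{40 + 11} - -1071 = \frac{1}{51} + 1071 = \frac{54622}{51}$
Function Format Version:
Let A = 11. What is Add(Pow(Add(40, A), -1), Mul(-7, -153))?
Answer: Rational(54622, 51) ≈ 1071.0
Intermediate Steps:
Add(Pow(Add(40, A), -1), Mul(-7, -153)) = Add(Pow(Add(40, 11), -1), Mul(-7, -153)) = Add(Pow(51, -1), 1071) = Add(Rational(1, 51), 1071) = Rational(54622, 51)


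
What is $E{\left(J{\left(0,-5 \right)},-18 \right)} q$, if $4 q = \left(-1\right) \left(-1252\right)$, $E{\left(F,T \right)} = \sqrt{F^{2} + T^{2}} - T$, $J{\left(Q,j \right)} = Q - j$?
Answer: $5634 + 313 \sqrt{349} \approx 11481.0$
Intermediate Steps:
$q = 313$ ($q = \frac{\left(-1\right) \left(-1252\right)}{4} = \frac{1}{4} \cdot 1252 = 313$)
$E{\left(J{\left(0,-5 \right)},-18 \right)} q = \left(\sqrt{\left(0 - -5\right)^{2} + \left(-18\right)^{2}} - -18\right) 313 = \left(\sqrt{\left(0 + 5\right)^{2} + 324} + 18\right) 313 = \left(\sqrt{5^{2} + 324} + 18\right) 313 = \left(\sqrt{25 + 324} + 18\right) 313 = \left(\sqrt{349} + 18\right) 313 = \left(18 + \sqrt{349}\right) 313 = 5634 + 313 \sqrt{349}$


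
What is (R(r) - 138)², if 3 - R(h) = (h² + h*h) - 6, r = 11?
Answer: 137641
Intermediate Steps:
R(h) = 9 - 2*h² (R(h) = 3 - ((h² + h*h) - 6) = 3 - ((h² + h²) - 6) = 3 - (2*h² - 6) = 3 - (-6 + 2*h²) = 3 + (6 - 2*h²) = 9 - 2*h²)
(R(r) - 138)² = ((9 - 2*11²) - 138)² = ((9 - 2*121) - 138)² = ((9 - 242) - 138)² = (-233 - 138)² = (-371)² = 137641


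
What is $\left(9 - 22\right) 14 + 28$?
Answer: $-154$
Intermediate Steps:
$\left(9 - 22\right) 14 + 28 = \left(-13\right) 14 + 28 = -182 + 28 = -154$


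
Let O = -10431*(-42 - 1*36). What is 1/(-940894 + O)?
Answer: -1/127276 ≈ -7.8569e-6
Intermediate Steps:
O = 813618 (O = -10431*(-42 - 36) = -10431*(-78) = 813618)
1/(-940894 + O) = 1/(-940894 + 813618) = 1/(-127276) = -1/127276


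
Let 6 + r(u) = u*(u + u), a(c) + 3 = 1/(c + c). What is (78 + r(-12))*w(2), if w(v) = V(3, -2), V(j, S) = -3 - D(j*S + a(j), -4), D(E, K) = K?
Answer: 360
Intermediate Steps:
a(c) = -3 + 1/(2*c) (a(c) = -3 + 1/(c + c) = -3 + 1/(2*c))
r(u) = -6 + 2*u**2 (r(u) = -6 + u*(u + u) = -6 + u*(2*u) = -6 + 2*u**2)
V(j, S) = 1 (V(j, S) = -3 - 1*(-4) = -3 + 4 = 1)
w(v) = 1
(78 + r(-12))*w(2) = (78 + (-6 + 2*(-12)**2))*1 = (78 + (-6 + 2*144))*1 = (78 + (-6 + 288))*1 = (78 + 282)*1 = 360*1 = 360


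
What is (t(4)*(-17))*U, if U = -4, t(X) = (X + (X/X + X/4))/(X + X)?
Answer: 51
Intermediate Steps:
t(X) = (1 + 5*X/4)/(2*X) (t(X) = (X + (1 + X*(¼)))/((2*X)) = (X + (1 + X/4))*(1/(2*X)) = (1 + 5*X/4)*(1/(2*X)) = (1 + 5*X/4)/(2*X))
(t(4)*(-17))*U = (((⅛)*(4 + 5*4)/4)*(-17))*(-4) = (((⅛)*(¼)*(4 + 20))*(-17))*(-4) = (((⅛)*(¼)*24)*(-17))*(-4) = ((¾)*(-17))*(-4) = -51/4*(-4) = 51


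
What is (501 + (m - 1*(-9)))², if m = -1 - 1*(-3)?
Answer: 262144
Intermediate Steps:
m = 2 (m = -1 + 3 = 2)
(501 + (m - 1*(-9)))² = (501 + (2 - 1*(-9)))² = (501 + (2 + 9))² = (501 + 11)² = 512² = 262144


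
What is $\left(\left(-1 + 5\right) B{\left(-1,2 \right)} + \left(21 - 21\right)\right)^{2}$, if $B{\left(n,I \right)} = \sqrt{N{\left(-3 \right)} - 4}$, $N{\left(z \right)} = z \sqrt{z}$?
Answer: $-64 - 48 i \sqrt{3} \approx -64.0 - 83.138 i$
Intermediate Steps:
$N{\left(z \right)} = z^{\frac{3}{2}}$
$B{\left(n,I \right)} = \sqrt{-4 - 3 i \sqrt{3}}$ ($B{\left(n,I \right)} = \sqrt{\left(-3\right)^{\frac{3}{2}} - 4} = \sqrt{- 3 i \sqrt{3} - 4} = \sqrt{-4 - 3 i \sqrt{3}}$)
$\left(\left(-1 + 5\right) B{\left(-1,2 \right)} + \left(21 - 21\right)\right)^{2} = \left(\left(-1 + 5\right) \sqrt{-4 - 3 i \sqrt{3}} + \left(21 - 21\right)\right)^{2} = \left(4 \sqrt{-4 - 3 i \sqrt{3}} + \left(21 - 21\right)\right)^{2} = \left(4 \sqrt{-4 - 3 i \sqrt{3}} + 0\right)^{2} = \left(4 \sqrt{-4 - 3 i \sqrt{3}}\right)^{2} = -64 - 48 i \sqrt{3}$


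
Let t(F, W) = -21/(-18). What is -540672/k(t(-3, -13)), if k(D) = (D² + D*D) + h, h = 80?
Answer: -9732096/1489 ≈ -6536.0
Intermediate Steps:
t(F, W) = 7/6 (t(F, W) = -21*(-1/18) = 7/6)
k(D) = 80 + 2*D² (k(D) = (D² + D*D) + 80 = (D² + D²) + 80 = 2*D² + 80 = 80 + 2*D²)
-540672/k(t(-3, -13)) = -540672/(80 + 2*(7/6)²) = -540672/(80 + 2*(49/36)) = -540672/(80 + 49/18) = -540672/1489/18 = -540672*18/1489 = -9732096/1489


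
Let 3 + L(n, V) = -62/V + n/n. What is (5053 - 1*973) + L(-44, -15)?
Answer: 61232/15 ≈ 4082.1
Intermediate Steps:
L(n, V) = -2 - 62/V (L(n, V) = -3 + (-62/V + n/n) = -3 + (-62/V + 1) = -3 + (1 - 62/V) = -2 - 62/V)
(5053 - 1*973) + L(-44, -15) = (5053 - 1*973) + (-2 - 62/(-15)) = (5053 - 973) + (-2 - 62*(-1/15)) = 4080 + (-2 + 62/15) = 4080 + 32/15 = 61232/15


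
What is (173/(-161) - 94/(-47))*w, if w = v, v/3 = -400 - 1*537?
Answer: -418839/161 ≈ -2601.5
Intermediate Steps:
v = -2811 (v = 3*(-400 - 1*537) = 3*(-400 - 537) = 3*(-937) = -2811)
w = -2811
(173/(-161) - 94/(-47))*w = (173/(-161) - 94/(-47))*(-2811) = (173*(-1/161) - 94*(-1/47))*(-2811) = (-173/161 + 2)*(-2811) = (149/161)*(-2811) = -418839/161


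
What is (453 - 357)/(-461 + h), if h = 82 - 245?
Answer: -2/13 ≈ -0.15385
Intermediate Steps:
h = -163
(453 - 357)/(-461 + h) = (453 - 357)/(-461 - 163) = 96/(-624) = 96*(-1/624) = -2/13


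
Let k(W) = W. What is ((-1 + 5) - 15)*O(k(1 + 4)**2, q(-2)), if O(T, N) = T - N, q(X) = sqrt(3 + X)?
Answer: -264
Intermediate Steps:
((-1 + 5) - 15)*O(k(1 + 4)**2, q(-2)) = ((-1 + 5) - 15)*((1 + 4)**2 - sqrt(3 - 2)) = (4 - 15)*(5**2 - sqrt(1)) = -11*(25 - 1*1) = -11*(25 - 1) = -11*24 = -264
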